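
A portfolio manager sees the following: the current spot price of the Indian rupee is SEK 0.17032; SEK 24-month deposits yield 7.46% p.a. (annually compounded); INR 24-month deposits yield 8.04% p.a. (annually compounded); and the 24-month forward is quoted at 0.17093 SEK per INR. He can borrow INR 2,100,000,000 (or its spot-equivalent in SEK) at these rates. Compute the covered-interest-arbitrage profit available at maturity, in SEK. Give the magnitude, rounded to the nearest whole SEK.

T = 2 years.
Route A — deposit INR, sell forward: 2,100,000,000 × 1.16726416 × 0.17093 = SEK 418,992,972.02.
Route B — convert at spot, deposit SEK: 2,100,000,000 × 0.17032 × 1.15476516 = SEK 413,027,164.31.
The quoted forward overvalues INR, so borrow SEK, buy INR at spot, deposit the INR at 8.04%, and sell the proceeds forward at 0.17093.
The gap between the two covered legs is SEK 5,965,808.

SEK 5,965,808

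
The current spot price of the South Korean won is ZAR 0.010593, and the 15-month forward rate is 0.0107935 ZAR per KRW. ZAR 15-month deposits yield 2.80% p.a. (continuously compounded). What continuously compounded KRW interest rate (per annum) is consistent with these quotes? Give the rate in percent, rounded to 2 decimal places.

T = 15/12 years.
CIP gives F = S · g_ZAR/g_KRW, so g_ZAR/g_KRW = 0.0107935/0.010593 = 1.0189276.
The ZAR side grows by e^(0.0280×15/12) = 1.0356197.
That pins the KRW growth at 1.016382.
Take logs: ln 1.016382 / (15/12) = 0.012999, so 1.30%.

1.30%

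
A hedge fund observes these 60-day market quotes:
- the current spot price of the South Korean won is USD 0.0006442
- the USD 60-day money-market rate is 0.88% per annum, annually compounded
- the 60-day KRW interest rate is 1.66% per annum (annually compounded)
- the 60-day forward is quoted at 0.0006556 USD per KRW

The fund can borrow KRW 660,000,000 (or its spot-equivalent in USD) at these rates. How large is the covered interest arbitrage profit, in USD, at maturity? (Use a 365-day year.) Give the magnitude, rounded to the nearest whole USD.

T = 60/365 years.
Route A — deposit KRW, sell forward: 660,000,000 × 1.00271003 × 0.0006556 = USD 433,868.62.
Route B — convert at spot, deposit USD: 660,000,000 × 0.0006442 × 1.00144129 = USD 425,784.80.
The quoted forward overvalues KRW, so borrow USD, buy KRW at spot, deposit the KRW at 1.66%, and sell the proceeds forward at 0.0006556.
Arbitrage profit = |433,868.62 − 425,784.80| = USD 8,084.

USD 8,084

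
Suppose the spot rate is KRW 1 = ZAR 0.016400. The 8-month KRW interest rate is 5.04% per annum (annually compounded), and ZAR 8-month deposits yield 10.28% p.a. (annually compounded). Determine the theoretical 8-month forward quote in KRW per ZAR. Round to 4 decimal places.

59.0285

T = 8/12 years.
Growth of 1 ZAR over T: (1 + 0.1028)^(8/12) = 1.06740977.
KRW accumulates by (1 + 0.0504)^(8/12) = 1.0333239.
CIP: F = S · (grow ZAR)/(grow KRW) = 0.0164 × 1.06740977/1.0333239 = 0.016940981 ZAR per KRW.
Quoted the other way: 1/0.016940981 = 59.0285 KRW per ZAR.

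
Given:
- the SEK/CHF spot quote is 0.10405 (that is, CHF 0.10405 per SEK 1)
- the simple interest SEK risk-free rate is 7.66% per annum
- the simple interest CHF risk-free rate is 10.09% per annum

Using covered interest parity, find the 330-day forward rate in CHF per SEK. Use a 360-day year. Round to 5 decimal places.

T = 330/360 years.
CHF growth factor: 1 + 0.1009×330/360 = 1.0924917.
SEK accumulates by 1 + 0.0766×330/360 = 1.0702167.
Forward (CHF per SEK) = 0.10405 × 1.0924917 / 1.0702167 = 0.1062156.

0.10622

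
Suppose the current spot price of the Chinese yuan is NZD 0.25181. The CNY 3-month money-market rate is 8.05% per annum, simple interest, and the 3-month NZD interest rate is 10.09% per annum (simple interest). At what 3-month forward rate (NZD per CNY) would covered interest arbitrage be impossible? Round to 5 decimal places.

T = 3/12 years.
NZD growth factor: 1 + 0.1009×3/12 = 1.025225.
Growth of 1 CNY over T: 1 + 0.0805×3/12 = 1.020125.
So F = 0.25181 × 1.025225 / 1.020125 = 0.2530689 (NZD/CNY).

0.25307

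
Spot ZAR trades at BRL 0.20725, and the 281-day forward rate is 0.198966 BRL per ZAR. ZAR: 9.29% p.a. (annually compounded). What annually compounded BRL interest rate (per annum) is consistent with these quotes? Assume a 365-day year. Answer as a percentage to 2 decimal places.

T = 281/365 years.
CIP gives F = S · g_BRL/g_ZAR, so g_BRL/g_ZAR = 0.198966/0.20725 = 0.9600290.
ZAR growth factor: (1 + 0.0929)^(281/365) = 1.0707834.
Hence g_BRL = 1.0279831.
r = 1.0279831^(365/281) − 1 = 0.036499 → 3.65%.

3.65%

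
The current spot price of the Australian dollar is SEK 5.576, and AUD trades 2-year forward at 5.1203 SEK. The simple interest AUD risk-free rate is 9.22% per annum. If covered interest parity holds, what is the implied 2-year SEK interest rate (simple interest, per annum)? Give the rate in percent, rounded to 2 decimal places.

T = 2 years.
By CIP, F/S equals the SEK-to-AUD growth ratio: 5.1203/5.576 = 0.9182747.
The AUD side grows by 1 + 0.0922×2 = 1.184400.
That pins the SEK growth at 1.0876046.
r = (1.0876046 − 1)/2 = 0.043802 → 4.38%.

4.38%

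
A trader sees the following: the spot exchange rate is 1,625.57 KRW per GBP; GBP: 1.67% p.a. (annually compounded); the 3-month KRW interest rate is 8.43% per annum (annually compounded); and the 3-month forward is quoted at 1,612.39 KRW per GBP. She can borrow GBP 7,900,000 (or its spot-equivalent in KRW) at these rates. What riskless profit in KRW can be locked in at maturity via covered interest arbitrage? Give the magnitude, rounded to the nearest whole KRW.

T = 3/12 years.
Invest the GBP and cover forward: 7,900,000 × 1.004149105879 × 1612.39 = KRW 12,790,731,816.94.
Convert at spot and invest in KRW: 7,900,000 × 1625.57 × 1.020439742383 = KRW 13,104,490,233.00.
The quoted forward undervalues GBP, so borrow GBP, convert to KRW at spot, deposit the KRW at 8.43%, and buy GBP forward at 1,612.39 to cover the loan.
Arbitrage profit = |12,790,731,816.94 − 13,104,490,233.00| = KRW 313,758,416.

KRW 313,758,416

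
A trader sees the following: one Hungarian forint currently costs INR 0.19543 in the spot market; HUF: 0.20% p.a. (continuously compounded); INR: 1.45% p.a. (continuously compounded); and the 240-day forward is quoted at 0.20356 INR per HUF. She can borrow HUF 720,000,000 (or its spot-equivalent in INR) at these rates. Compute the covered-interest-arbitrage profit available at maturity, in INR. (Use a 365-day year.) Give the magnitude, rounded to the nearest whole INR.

INR 4,698,492

T = 240/365 years.
Invest the HUF and cover forward: 720,000,000 × 1.00131593357 × 0.20356 = INR 146,756,067.44.
Convert at spot and invest in INR: 720,000,000 × 0.19543 × 1.0095798423 = INR 142,057,575.78.
The quoted forward overvalues HUF, so borrow INR, buy HUF at spot, deposit the HUF at 0.20%, and sell the proceeds forward at 0.20356.
Arbitrage profit = |146,756,067.44 − 142,057,575.78| = INR 4,698,492.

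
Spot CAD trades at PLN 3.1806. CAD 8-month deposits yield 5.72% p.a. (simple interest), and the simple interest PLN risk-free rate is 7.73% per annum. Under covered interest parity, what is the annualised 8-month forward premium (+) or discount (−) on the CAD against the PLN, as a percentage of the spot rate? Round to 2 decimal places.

T = 8/12 years.
F = S · g_PLN/g_CAD = 3.1806 × 1.0515333/1.0381333 = 3.2216545.
Annualised premium = (F − S)/S × (1/T) = (3.2216545 − 3.1806)/3.1806 ÷ (8/12) = 1.94%.

+1.94%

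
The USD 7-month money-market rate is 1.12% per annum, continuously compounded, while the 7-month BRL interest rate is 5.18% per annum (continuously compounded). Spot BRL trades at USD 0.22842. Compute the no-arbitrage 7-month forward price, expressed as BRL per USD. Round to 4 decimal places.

T = 7/12 years.
USD accumulates by e^(0.0112×7/12) = 1.0065547.
Growth of 1 BRL over T: e^(0.0518×7/12) = 1.0306778.
So F = 0.22842 × 1.0065547 / 1.0306778 = 0.2230738 (USD/BRL).
Quoted the other way: 1/0.2230738 = 4.4828 BRL per USD.

4.4828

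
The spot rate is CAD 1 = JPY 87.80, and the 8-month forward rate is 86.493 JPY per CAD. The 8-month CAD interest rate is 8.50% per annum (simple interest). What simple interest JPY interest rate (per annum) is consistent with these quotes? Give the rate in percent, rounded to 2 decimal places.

T = 8/12 years.
CIP gives F = S · g_JPY/g_CAD, so g_JPY/g_CAD = 86.493/87.8 = 0.9851139.
CAD growth factor: 1 + 0.0850×8/12 = 1.0566667.
So the JPY growth factor = 1.0409371.
r = (1.0409371 − 1)/(8/12) = 0.061406 → 6.14%.

6.14%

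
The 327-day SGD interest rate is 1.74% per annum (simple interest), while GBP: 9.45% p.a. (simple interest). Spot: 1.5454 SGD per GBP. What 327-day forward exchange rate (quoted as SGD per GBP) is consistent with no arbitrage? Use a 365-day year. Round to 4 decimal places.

1.4470

T = 327/365 years.
SGD growth factor: 1 + 0.0174×327/365 = 1.0155885.
Growth of 1 GBP over T: 1 + 0.0945×327/365 = 1.0846616.
CIP: F = S · (grow SGD)/(grow GBP) = 1.5454 × 1.0155885/1.0846616 = 1.446986 SGD per GBP.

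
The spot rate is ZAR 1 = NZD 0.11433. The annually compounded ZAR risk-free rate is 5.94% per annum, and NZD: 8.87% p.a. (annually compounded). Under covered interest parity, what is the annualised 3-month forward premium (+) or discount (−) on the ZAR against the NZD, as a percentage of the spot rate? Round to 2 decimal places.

T = 3/12 years.
F = S · g_NZD/g_ZAR = 0.11433 × 1.0214734/1.0145302 = 0.11511245.
(F − S)/S ÷ T = (0.11511245 − 0.11433)/0.11433/(3/12) = 0.027375 → 2.74%.

+2.74%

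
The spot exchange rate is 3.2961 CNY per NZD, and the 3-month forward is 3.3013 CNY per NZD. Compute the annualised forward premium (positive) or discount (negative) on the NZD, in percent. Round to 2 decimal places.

+0.63%

T = 3/12 years.
NZD trades forward at +0.15776% vs spot over the period.
Annualise by dividing by T: 0.0015776 / (3/12) = 0.006310 → 0.63%.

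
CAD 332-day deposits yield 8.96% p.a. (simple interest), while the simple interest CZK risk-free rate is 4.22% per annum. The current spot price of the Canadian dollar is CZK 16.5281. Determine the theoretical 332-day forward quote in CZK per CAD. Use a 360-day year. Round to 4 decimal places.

15.8607

T = 332/360 years.
Growth of 1 CZK over T: 1 + 0.0422×332/360 = 1.03891778.
CAD accumulates by 1 + 0.0896×332/360 = 1.08263111.
Forward (CZK per CAD) = 16.5281 × 1.03891778 / 1.08263111 = 15.860746.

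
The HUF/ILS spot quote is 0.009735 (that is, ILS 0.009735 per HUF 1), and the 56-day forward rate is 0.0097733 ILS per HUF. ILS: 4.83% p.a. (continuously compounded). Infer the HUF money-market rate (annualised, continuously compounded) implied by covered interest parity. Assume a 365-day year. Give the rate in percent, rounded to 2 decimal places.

2.27%

T = 56/365 years.
By CIP, F/S equals the ILS-to-HUF growth ratio: 0.0097733/0.009735 = 1.0039343.
ILS growth factor: e^(0.0483×56/365) = 1.0074379.
So the HUF growth factor = 1.0034899.
r = ln(1.0034899)/(56/365) = 0.022707 → 2.27%.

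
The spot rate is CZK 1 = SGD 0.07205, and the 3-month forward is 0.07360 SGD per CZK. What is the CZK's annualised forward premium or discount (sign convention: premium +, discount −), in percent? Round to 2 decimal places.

+8.61%

T = 3/12 years.
(F − S)/S = (0.07360 − 0.07205)/0.07205 = 0.0215128.
×(1/T) gives 8.61% p.a.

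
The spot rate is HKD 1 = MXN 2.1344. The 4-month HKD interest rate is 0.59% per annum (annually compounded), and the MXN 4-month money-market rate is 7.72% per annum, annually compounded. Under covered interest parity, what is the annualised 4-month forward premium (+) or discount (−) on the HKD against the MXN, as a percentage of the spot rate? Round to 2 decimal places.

T = 4/12 years.
CIP forward (MXN per HKD) = 2.1344 × 1.0250981/1.0019628 = 2.1836833.
(F − S)/S ÷ T = (2.1836833 − 2.1344)/2.1344/(4/12) = 0.069270 → 6.93%.

+6.93%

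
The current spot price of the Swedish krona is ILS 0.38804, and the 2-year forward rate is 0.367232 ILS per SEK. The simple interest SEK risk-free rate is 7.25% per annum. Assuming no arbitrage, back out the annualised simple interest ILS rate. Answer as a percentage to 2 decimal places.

T = 2 years.
By CIP, F/S equals the ILS-to-SEK growth ratio: 0.367232/0.38804 = 0.9463767.
SEK growth factor: 1 + 0.0725×2 = 1.145000.
So the ILS growth factor = 1.0836013.
(1.0836013 − 1)/T = 0.041801, i.e. 4.18%.

4.18%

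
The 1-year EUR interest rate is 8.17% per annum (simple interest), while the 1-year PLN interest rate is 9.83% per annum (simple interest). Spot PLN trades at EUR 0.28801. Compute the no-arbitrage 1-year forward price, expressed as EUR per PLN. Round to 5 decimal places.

0.28366

T = 1 year.
EUR growth factor: 1 + 0.0817×1 = 1.081700.
PLN accumulates by 1 + 0.0983×1 = 1.098300.
CIP: F = S · (grow EUR)/(grow PLN) = 0.28801 × 1.081700/1.098300 = 0.2836569 EUR per PLN.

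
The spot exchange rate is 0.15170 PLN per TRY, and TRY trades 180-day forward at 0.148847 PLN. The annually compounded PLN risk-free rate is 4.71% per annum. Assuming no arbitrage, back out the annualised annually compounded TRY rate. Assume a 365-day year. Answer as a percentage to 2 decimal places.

T = 180/365 years.
By CIP, F/S equals the PLN-to-TRY growth ratio: 0.148847/0.1517 = 0.9811931.
PLN growth factor: (1 + 0.0471)^(180/365) = 1.0229565.
So the TRY growth factor = 1.0425639.
r = 1.0425639^(365/180) − 1 = 0.088199 → 8.82%.

8.82%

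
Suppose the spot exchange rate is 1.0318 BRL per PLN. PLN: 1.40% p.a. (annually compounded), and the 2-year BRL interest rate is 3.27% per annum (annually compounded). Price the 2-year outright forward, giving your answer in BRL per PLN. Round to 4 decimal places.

1.0702

T = 2 years.
Growth of 1 BRL over T: (1 + 0.0327)^2 = 1.0664693.
PLN growth factor: (1 + 0.0140)^2 = 1.028196.
Forward (BRL per PLN) = 1.0318 × 1.0664693 / 1.028196 = 1.070207.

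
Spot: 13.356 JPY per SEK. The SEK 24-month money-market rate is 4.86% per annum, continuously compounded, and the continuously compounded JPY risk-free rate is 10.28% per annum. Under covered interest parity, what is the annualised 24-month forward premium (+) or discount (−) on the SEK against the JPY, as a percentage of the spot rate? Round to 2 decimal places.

T = 2 years.
F = S · g_JPY/g_SEK = 13.356 × 1.2282618/1.1020808 = 14.885174.
Annualised premium = (F − S)/S × (1/T) = (14.885174 − 13.356)/13.356 ÷ 2 = 5.72%.

+5.72%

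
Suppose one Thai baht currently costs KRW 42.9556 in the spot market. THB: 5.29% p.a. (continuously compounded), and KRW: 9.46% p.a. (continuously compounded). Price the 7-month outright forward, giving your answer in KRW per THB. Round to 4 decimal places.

T = 7/12 years.
Growth of 1 KRW over T: e^(0.0946×7/12) = 1.05673433.
THB accumulates by e^(0.0529×7/12) = 1.03133939.
So F = 42.9556 × 1.05673433 / 1.03133939 = 44.013307 (KRW/THB).

44.0133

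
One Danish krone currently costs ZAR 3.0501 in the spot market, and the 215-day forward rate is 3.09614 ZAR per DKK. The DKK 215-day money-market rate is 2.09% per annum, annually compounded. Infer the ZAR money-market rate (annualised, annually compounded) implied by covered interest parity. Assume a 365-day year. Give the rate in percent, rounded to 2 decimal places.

T = 215/365 years.
CIP gives F = S · g_ZAR/g_DKK, so g_ZAR/g_DKK = 3.09614/3.0501 = 1.0150946.
The DKK side grows by (1 + 0.0209)^(215/365) = 1.0122586.
That pins the ZAR growth at 1.0275382.
Annualise: 1.0275382^(365/215) − 1 = 0.047199 = 4.72%.

4.72%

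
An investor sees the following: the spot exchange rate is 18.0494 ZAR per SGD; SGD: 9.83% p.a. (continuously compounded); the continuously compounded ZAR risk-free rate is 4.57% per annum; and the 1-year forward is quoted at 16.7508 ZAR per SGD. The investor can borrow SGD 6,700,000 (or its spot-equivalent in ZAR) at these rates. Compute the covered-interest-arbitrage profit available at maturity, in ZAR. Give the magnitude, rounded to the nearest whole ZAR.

ZAR 2,762,701

T = 1 year.
Invest the SGD and cover forward: 6,700,000 × 1.10329372358 × 16.7508 = ZAR 123,823,051.78.
Convert at spot and invest in ZAR: 6,700,000 × 18.0494 × 1.04676033575 = ZAR 126,585,753.23.
The quoted forward undervalues SGD, so borrow SGD, convert to ZAR at spot, deposit the ZAR at 4.57%, and buy SGD forward at 16.7508 to cover the loan.
The gap between the two covered legs is ZAR 2,762,701.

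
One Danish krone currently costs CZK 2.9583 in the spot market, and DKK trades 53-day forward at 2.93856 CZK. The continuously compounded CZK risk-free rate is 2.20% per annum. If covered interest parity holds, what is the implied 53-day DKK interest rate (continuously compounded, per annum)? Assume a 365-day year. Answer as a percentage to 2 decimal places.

T = 53/365 years.
By CIP, F/S equals the CZK-to-DKK growth ratio: 2.93856/2.9583 = 0.9933272.
The CZK side grows by e^(0.0220×53/365) = 1.0031996.
So the DKK growth factor = 1.0099387.
r = ln(1.0099387)/(53/365) = 0.068108 → 6.81%.

6.81%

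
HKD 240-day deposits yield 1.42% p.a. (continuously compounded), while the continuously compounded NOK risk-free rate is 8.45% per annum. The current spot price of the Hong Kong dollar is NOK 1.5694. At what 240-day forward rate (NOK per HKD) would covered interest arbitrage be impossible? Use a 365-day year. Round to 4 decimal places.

1.6436

T = 240/365 years.
Growth of 1 NOK over T: e^(0.0845×240/365) = 1.0571342.
Growth of 1 HKD over T: e^(0.0142×240/365) = 1.0093807.
CIP: F = S · (grow NOK)/(grow HKD) = 1.5694 × 1.0571342/1.0093807 = 1.643648 NOK per HKD.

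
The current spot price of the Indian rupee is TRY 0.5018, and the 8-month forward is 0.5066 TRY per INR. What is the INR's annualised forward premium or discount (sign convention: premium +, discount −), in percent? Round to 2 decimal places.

+1.43%

T = 8/12 years.
Period premium: (0.5066 − 0.5018)/0.5018 = 0.0095656.
Annualise by dividing by T: 0.0095656 / (8/12) = 0.014348 → 1.43%.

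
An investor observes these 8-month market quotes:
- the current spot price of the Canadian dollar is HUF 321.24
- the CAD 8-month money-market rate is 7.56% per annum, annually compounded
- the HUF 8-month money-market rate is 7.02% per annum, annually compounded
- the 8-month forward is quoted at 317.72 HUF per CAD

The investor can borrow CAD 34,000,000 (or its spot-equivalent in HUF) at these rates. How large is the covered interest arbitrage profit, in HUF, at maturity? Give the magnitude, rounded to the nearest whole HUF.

T = 8/12 years.
Route A — deposit CAD, sell forward: 34,000,000 × 1.049785401344 × 317.72 = HUF 11,340,285,802.31.
Route B — convert at spot, deposit HUF: 34,000,000 × 321.24 × 1.046268855452 = HUF 11,427,515,842.26.
The quoted forward undervalues CAD, so borrow CAD, convert to HUF at spot, deposit the HUF at 7.02%, and buy CAD forward at 317.72 to cover the loan.
Arbitrage profit = |11,340,285,802.31 − 11,427,515,842.26| = HUF 87,230,040.

HUF 87,230,040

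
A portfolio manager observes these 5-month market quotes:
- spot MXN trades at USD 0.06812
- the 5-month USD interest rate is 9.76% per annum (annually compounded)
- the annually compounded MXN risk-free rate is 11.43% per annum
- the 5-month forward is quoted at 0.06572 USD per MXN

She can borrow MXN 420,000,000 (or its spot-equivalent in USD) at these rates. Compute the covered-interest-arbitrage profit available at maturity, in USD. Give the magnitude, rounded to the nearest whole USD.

T = 5/12 years.
Route A — deposit MXN, sell forward: 420,000,000 × 1.0461265421 × 0.06572 = USD 28,875,603.27.
Route B — convert at spot, deposit USD: 420,000,000 × 0.06812 × 1.0395651397 = USD 29,742,374.47.
The quoted forward undervalues MXN, so borrow MXN, convert to USD at spot, deposit the USD at 9.76%, and buy MXN forward at 0.06572 to cover the loan.
The gap between the two covered legs is USD 866,771.

USD 866,771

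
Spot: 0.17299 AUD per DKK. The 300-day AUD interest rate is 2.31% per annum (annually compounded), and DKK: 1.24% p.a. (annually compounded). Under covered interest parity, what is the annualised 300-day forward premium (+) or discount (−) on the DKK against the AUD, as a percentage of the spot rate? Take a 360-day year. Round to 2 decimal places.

+1.06%

T = 300/360 years.
No-arbitrage forward: 0.17299 × 1.0192133 / 1.0103227 = 0.17451227 AUD/DKK.
(F − S)/S ÷ T = (0.17451227 − 0.17299)/0.17299/(300/360) = 0.010560 → 1.06%.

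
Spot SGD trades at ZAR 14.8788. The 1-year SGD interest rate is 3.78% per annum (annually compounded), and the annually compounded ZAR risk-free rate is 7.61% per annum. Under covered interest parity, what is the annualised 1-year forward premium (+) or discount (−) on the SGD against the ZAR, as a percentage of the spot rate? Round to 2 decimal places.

+3.69%

T = 1 year.
No-arbitrage forward: 14.8788 × 1.076100 / 1.037800 = 15.4279020 ZAR/SGD.
Annualised premium = (F − S)/S × (1/T) = (15.4279020 − 14.8788)/14.8788 ÷ 1 = 3.69%.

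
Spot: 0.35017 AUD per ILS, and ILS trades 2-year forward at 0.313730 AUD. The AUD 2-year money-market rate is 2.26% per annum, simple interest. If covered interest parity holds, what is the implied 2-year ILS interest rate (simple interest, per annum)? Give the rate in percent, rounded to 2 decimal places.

T = 2 years.
CIP gives F = S · g_AUD/g_ILS, so g_AUD/g_ILS = 0.31373/0.35017 = 0.8959363.
AUD growth factor: 1 + 0.0226×2 = 1.045200.
That pins the ILS growth at 1.1666008.
r = (1.1666008 − 1)/2 = 0.083300 → 8.33%.

8.33%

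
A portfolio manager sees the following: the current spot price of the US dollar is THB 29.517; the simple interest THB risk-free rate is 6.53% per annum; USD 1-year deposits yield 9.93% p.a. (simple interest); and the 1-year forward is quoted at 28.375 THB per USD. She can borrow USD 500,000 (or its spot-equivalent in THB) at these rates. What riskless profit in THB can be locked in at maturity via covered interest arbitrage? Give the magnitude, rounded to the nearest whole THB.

T = 1 year.
Route A — deposit USD, sell forward: 500,000 × 1.099300 × 28.375 = THB 15,596,318.75.
Route B — convert at spot, deposit THB: 500,000 × 29.517 × 1.065300 = THB 15,722,230.05.
The quoted forward undervalues USD, so borrow USD, convert to THB at spot, deposit the THB at 6.53%, and buy USD forward at 28.375 to cover the loan.
Profit = 15,722,230.05 − 15,596,318.75 = THB 125,911.

THB 125,911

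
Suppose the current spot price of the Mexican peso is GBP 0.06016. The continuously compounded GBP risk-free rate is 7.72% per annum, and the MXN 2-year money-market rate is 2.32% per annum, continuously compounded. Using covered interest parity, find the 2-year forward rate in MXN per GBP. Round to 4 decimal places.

14.9207

T = 2 years.
GBP growth factor: e^(0.0772×2) = 1.16695758.
Growth of 1 MXN over T: e^(0.0232×2) = 1.04749332.
CIP: F = S · (grow GBP)/(grow MXN) = 0.06016 × 1.16695758/1.04749332 = 0.067021113 GBP per MXN.
Invert for MXN per GBP: 1 / 0.067021113 = 14.9207.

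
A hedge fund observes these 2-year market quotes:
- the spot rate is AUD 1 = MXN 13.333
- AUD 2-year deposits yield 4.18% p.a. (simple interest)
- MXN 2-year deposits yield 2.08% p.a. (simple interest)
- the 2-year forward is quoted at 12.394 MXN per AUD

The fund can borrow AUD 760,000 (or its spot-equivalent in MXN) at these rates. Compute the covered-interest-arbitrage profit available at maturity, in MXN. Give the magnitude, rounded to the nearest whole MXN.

MXN 347,711

T = 2 years.
Keep in AUD, deliver into the forward: 760,000·1.083600·12.394 = MXN 10,206,905.18.
Swap to MXN now, deposit: 760,000·13.333·1.041600 = MXN 10,554,616.13.
The quoted forward undervalues AUD, so borrow AUD, convert to MXN at spot, deposit the MXN at 2.08%, and buy AUD forward at 12.394 to cover the loan.
The gap between the two covered legs is MXN 347,711.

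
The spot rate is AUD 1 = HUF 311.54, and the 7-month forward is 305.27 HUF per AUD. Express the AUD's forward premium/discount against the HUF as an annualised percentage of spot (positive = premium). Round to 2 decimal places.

-3.45%

T = 7/12 years.
AUD trades forward at -2.01258% vs spot over the period.
Annualise by dividing by T: -0.0201258 / (7/12) = -0.034501 → -3.45%.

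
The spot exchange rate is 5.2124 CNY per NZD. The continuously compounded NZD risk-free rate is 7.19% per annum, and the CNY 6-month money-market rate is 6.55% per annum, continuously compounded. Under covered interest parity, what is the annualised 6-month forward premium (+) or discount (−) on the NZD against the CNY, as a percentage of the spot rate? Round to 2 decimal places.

T = 6/12 years.
No-arbitrage forward: 5.2124 × 1.0332922 / 1.036604 = 5.1957471 CNY/NZD.
Annualised premium = (F − S)/S × (1/T) = (5.1957471 − 5.2124)/5.2124 ÷ (6/12) = -0.64%.

-0.64%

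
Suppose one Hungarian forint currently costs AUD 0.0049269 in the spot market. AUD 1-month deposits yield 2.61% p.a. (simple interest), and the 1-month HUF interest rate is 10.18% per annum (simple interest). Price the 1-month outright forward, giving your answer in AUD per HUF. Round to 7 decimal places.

T = 1/12 years.
AUD growth factor: 1 + 0.0261×1/12 = 1.002175.
HUF accumulates by 1 + 0.1018×1/12 = 1.0084833.
Forward (AUD per HUF) = 0.0049269 × 1.002175 / 1.0084833 = 0.004896081.

0.0048961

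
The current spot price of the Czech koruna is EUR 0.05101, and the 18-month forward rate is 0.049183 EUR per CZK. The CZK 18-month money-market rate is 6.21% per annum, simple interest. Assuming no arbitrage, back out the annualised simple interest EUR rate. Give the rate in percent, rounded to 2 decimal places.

T = 18/12 years.
CIP gives F = S · g_EUR/g_CZK, so g_EUR/g_CZK = 0.049183/0.05101 = 0.9641835.
The CZK side grows by 1 + 0.0621×18/12 = 1.093150.
That pins the EUR growth at 1.0539972.
r = (1.0539972 − 1)/(18/12) = 0.035998 → 3.60%.

3.60%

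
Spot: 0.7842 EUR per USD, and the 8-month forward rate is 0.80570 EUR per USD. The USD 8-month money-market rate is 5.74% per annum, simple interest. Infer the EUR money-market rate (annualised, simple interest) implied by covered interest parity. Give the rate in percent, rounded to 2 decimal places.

T = 8/12 years.
CIP gives F = S · g_EUR/g_USD, so g_EUR/g_USD = 0.8057/0.7842 = 1.0274165.
The USD side grows by 1 + 0.0574×8/12 = 1.0382667.
That pins the EUR growth at 1.0667323.
(1.0667323 − 1)/T = 0.100098, i.e. 10.01%.

10.01%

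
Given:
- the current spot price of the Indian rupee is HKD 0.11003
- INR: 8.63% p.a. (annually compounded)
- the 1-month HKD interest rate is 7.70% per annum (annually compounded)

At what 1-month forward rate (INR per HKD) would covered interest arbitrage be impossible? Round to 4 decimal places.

9.0949

T = 1/12 years.
HKD accumulates by (1 + 0.0770)^(1/12) = 1.0062008.
Growth of 1 INR over T: (1 + 0.0863)^(1/12) = 1.006922.
CIP: F = S · (grow HKD)/(grow INR) = 0.11003 × 1.0062008/1.006922 = 0.1099512 HKD per INR.
Quoted the other way: 1/0.1099512 = 9.0949 INR per HKD.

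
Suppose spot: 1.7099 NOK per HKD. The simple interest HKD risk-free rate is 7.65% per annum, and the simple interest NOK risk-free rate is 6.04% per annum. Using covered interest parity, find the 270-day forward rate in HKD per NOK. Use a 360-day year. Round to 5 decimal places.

0.59159

T = 270/360 years.
Growth of 1 NOK over T: 1 + 0.0604×270/360 = 1.045300.
Growth of 1 HKD over T: 1 + 0.0765×270/360 = 1.057375.
CIP: F = S · (grow NOK)/(grow HKD) = 1.7099 × 1.045300/1.057375 = 1.690373 NOK per HKD.
Quoted the other way: 1/1.690373 = 0.59159 HKD per NOK.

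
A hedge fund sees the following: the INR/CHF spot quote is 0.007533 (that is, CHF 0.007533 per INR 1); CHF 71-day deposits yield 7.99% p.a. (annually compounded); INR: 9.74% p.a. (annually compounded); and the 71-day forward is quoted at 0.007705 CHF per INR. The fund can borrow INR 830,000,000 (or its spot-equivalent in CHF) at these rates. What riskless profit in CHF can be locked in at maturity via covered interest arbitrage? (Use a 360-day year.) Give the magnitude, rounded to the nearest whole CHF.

T = 71/360 years.
Invest the INR and cover forward: 830,000,000 × 1.018499608 × 0.007705 = CHF 6,513,457.77.
Convert at spot and invest in CHF: 830,000,000 × 0.007533 × 1.015275664 = CHF 6,347,899.41.
The quoted forward overvalues INR, so borrow CHF, buy INR at spot, deposit the INR at 9.74%, and sell the proceeds forward at 0.007705.
Arbitrage profit = |6,513,457.77 − 6,347,899.41| = CHF 165,558.

CHF 165,558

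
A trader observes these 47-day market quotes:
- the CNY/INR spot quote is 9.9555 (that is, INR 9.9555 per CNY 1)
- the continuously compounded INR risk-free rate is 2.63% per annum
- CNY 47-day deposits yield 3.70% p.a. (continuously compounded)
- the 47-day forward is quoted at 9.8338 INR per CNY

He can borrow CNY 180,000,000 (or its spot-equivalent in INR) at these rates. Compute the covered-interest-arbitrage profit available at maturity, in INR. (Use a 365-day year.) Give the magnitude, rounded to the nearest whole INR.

INR 19,531,516

T = 47/365 years.
Invest the CNY and cover forward: 180,000,000 × 1.004775751283 × 9.8338 = INR 1,778,537,480.93.
Convert at spot and invest in INR: 180,000,000 × 9.9555 × 1.003392316268 = INR 1,798,068,996.83.
The quoted forward undervalues CNY, so borrow CNY, convert to INR at spot, deposit the INR at 2.63%, and buy CNY forward at 9.8338 to cover the loan.
The gap between the two covered legs is INR 19,531,516.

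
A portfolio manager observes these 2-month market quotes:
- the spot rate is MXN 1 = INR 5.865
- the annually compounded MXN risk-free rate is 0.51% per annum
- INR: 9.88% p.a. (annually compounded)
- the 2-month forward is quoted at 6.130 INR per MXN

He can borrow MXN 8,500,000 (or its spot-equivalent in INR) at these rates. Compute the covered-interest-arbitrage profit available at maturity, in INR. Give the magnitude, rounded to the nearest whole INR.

T = 2/12 years.
Keep in MXN, deliver into the forward: 8,500,000·1.0008481994·6.130 = INR 52,149,195.43.
Swap to INR now, deposit: 8,500,000·5.865·1.0158270543 = INR 50,641,518.22.
The quoted forward overvalues MXN, so borrow INR, buy MXN at spot, deposit the MXN at 0.51%, and sell the proceeds forward at 6.130.
Profit = 52,149,195.43 − 50,641,518.22 = INR 1,507,677.

INR 1,507,677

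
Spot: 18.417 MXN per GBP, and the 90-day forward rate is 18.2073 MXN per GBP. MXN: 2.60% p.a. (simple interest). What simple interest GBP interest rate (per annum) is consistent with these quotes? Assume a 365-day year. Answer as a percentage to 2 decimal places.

7.30%

T = 90/365 years.
By CIP, F/S equals the MXN-to-GBP growth ratio: 18.2073/18.417 = 0.9886138.
MXN growth factor: 1 + 0.0260×90/365 = 1.006411.
That pins the GBP growth at 1.0180022.
(1.0180022 − 1)/T = 0.073009, i.e. 7.30%.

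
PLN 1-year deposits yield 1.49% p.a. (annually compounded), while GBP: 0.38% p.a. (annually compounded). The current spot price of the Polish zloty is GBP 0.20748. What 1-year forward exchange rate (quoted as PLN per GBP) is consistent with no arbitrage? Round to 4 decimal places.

4.8730

T = 1 year.
GBP accumulates by (1 + 0.0038)^1 = 1.003800.
PLN accumulates by (1 + 0.0149)^1 = 1.014900.
CIP: F = S · (grow GBP)/(grow PLN) = 0.20748 × 1.003800/1.014900 = 0.2052108 GBP per PLN.
Invert for PLN per GBP: 1 / 0.2052108 = 4.8730.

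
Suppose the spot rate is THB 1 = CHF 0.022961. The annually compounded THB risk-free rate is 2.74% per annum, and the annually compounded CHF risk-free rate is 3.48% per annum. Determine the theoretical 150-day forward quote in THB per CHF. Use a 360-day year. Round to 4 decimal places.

T = 150/360 years.
CHF growth factor: (1 + 0.0348)^(150/360) = 1.01435547.
THB growth factor: (1 + 0.0274)^(150/360) = 1.01132672.
So F = 0.022961 × 1.01435547 / 1.01132672 = 0.023029764 (CHF/THB).
Invert for THB per CHF: 1 / 0.023029764 = 43.4221.

43.4221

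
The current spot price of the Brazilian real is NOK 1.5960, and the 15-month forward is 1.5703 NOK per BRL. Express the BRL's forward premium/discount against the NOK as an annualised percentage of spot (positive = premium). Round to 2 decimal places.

-1.29%

T = 15/12 years.
BRL trades forward at -1.61028% vs spot over the period.
Per annum: -0.0161028 / (15/12) = -0.012882 = -1.29%.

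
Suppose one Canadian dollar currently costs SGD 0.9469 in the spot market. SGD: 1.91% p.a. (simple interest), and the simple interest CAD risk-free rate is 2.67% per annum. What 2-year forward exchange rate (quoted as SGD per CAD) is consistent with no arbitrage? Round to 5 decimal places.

0.93324

T = 2 years.
Growth of 1 SGD over T: 1 + 0.0191×2 = 1.038200.
CAD growth factor: 1 + 0.0267×2 = 1.053400.
So F = 0.9469 × 1.038200 / 1.053400 = 0.9332367 (SGD/CAD).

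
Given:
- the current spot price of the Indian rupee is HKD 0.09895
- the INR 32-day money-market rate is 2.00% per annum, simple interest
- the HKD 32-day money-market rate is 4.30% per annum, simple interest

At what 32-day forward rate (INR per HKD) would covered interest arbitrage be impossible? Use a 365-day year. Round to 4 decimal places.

T = 32/365 years.
HKD accumulates by 1 + 0.0430×32/365 = 1.00376986.
INR accumulates by 1 + 0.0200×32/365 = 1.00175342.
So F = 0.09895 × 1.00376986 / 1.00175342 = 0.099149177 (HKD/INR).
Invert for INR per HKD: 1 / 0.099149177 = 10.0858.

10.0858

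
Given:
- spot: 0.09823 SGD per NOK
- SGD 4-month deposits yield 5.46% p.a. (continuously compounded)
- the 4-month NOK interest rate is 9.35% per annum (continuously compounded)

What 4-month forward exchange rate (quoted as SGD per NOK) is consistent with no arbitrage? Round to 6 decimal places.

0.096965

T = 4/12 years.
SGD accumulates by e^(0.0546×4/12) = 1.0183666.
NOK growth factor: e^(0.0935×4/12) = 1.0316574.
Forward (SGD per NOK) = 0.09823 × 1.0183666 / 1.0316574 = 0.09696451.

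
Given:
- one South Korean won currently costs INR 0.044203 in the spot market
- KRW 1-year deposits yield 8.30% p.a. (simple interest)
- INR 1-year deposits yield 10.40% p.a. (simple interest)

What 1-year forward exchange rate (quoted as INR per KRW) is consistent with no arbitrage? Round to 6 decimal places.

0.045060

T = 1 year.
INR accumulates by 1 + 0.1040×1 = 1.104000.
KRW growth factor: 1 + 0.0830×1 = 1.083000.
So F = 0.044203 × 1.104000 / 1.083000 = 0.04506012 (INR/KRW).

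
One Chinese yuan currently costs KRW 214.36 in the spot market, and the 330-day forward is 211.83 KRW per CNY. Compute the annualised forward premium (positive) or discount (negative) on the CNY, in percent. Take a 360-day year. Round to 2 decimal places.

T = 330/360 years.
CNY trades forward at -1.18026% vs spot over the period.
×(1/T) gives -1.29% p.a.

-1.29%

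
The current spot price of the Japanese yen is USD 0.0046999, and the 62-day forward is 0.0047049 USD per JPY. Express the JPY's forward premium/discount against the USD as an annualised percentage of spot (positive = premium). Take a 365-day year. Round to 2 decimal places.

+0.63%

T = 62/365 years.
Period premium: (0.0047049 − 0.0046999)/0.0046999 = 0.0010639.
Annualise by dividing by T: 0.0010639 / (62/365) = 0.006263 → 0.63%.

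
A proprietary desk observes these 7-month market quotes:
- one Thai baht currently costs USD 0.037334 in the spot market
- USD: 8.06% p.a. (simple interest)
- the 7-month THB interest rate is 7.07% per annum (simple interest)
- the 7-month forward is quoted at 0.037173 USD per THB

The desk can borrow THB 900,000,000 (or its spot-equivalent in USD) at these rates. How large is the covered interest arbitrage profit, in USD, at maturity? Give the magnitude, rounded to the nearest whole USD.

T = 7/12 years.
Keep in THB, deliver into the forward: 900,000,000·1.0412416667·0.037173 = USD 34,835,468.83.
Swap to USD now, deposit: 900,000,000·0.037334·1.0470166667 = USD 35,180,388.21.
The quoted forward undervalues THB, so borrow THB, convert to USD at spot, deposit the USD at 8.06%, and buy THB forward at 0.037173 to cover the loan.
Arbitrage profit = |34,835,468.83 − 35,180,388.21| = USD 344,919.

USD 344,919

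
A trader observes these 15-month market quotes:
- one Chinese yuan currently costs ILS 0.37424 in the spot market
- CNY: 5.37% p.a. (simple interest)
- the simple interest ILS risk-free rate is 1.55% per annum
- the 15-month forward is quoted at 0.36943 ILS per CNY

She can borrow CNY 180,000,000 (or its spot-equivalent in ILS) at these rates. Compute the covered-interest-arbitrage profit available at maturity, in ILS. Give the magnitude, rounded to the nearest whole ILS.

T = 15/12 years.
Invest the CNY and cover forward: 180,000,000 × 1.067125 × 0.36943 = ILS 70,961,037.98.
Convert at spot and invest in ILS: 180,000,000 × 0.37424 × 1.019375 = ILS 68,668,362.00.
The quoted forward overvalues CNY, so borrow ILS, buy CNY at spot, deposit the CNY at 5.37%, and sell the proceeds forward at 0.36943.
The gap between the two covered legs is ILS 2,292,676.

ILS 2,292,676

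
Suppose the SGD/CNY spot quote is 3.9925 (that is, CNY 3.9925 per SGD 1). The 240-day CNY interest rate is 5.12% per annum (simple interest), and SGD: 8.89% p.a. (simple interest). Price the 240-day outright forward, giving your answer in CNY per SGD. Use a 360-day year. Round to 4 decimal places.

3.8978

T = 240/360 years.
CNY accumulates by 1 + 0.0512×240/360 = 1.0341333.
SGD growth factor: 1 + 0.0889×240/360 = 1.0592667.
CIP: F = S · (grow CNY)/(grow SGD) = 3.9925 × 1.0341333/1.0592667 = 3.897769 CNY per SGD.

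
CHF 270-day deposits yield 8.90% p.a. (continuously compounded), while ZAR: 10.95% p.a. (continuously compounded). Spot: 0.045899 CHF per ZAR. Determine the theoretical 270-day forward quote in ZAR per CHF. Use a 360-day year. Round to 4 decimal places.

T = 270/360 years.
Growth of 1 CHF over T: e^(0.0890×270/360) = 1.06902819.
ZAR growth factor: e^(0.1095×270/360) = 1.0855915.
CIP: F = S · (grow CHF)/(grow ZAR) = 0.045899 × 1.06902819/1.0855915 = 0.045198700 CHF per ZAR.
Invert for ZAR per CHF: 1 / 0.045198700 = 22.1245.

22.1245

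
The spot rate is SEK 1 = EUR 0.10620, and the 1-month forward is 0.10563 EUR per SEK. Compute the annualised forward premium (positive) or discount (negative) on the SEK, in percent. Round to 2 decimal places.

T = 1/12 years.
Period premium: (0.10563 − 0.1062)/0.1062 = -0.0053672.
×(1/T) gives -6.44% p.a.

-6.44%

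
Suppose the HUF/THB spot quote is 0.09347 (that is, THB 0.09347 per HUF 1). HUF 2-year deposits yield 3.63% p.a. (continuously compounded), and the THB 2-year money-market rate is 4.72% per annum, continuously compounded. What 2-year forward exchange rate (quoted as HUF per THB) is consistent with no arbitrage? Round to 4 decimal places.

10.4679

T = 2 years.
Growth of 1 THB over T: e^(0.0472×2) = 1.09899926.
HUF accumulates by e^(0.0363×2) = 1.07530033.
CIP: F = S · (grow THB)/(grow HUF) = 0.09347 × 1.09899926/1.07530033 = 0.095530019 THB per HUF.
Invert for HUF per THB: 1 / 0.095530019 = 10.4679.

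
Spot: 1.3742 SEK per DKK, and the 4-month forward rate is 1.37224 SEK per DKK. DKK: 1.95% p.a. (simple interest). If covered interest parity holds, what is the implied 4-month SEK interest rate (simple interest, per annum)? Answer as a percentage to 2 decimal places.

1.52%

T = 4/12 years.
F/S = 1.37224/1.3742 = 0.9985737 = (growth of SEK) / (growth of DKK).
DKK growth factor: 1 + 0.0195×4/12 = 1.006500.
Hence g_SEK = 1.0050644.
r = (1.0050644 − 1)/(4/12) = 0.015193 → 1.52%.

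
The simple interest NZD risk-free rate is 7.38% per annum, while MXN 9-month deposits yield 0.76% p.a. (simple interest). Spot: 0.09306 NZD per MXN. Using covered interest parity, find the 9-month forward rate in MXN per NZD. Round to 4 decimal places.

T = 9/12 years.
NZD growth factor: 1 + 0.0738×9/12 = 1.055350.
MXN growth factor: 1 + 0.0076×9/12 = 1.005700.
So F = 0.09306 × 1.055350 / 1.005700 = 0.097654242 (NZD/MXN).
Quoted the other way: 1/0.097654242 = 10.2402 MXN per NZD.

10.2402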